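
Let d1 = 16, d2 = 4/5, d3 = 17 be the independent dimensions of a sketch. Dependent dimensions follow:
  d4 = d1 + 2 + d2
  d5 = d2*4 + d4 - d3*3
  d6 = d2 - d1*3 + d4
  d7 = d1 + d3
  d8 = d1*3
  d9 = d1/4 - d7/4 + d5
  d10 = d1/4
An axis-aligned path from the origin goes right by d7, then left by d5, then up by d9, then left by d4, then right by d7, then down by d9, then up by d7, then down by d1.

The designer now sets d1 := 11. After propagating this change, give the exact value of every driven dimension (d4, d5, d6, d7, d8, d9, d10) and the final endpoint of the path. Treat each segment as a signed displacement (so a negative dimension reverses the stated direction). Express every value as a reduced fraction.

d4 = 69/5
d5 = -34
d6 = -92/5
d7 = 28
d8 = 33
d9 = -153/4
d10 = 11/4
endpoint = (381/5, 17)

Apply edit: d1 := 11
  d4 = d1 + 2 + d2 = 69/5
  d5 = d2*4 + d4 - d3*3 = -34
  d6 = d2 - d1*3 + d4 = -92/5
  d7 = d1 + d3 = 28
  d8 = d1*3 = 33
  d9 = d1/4 - d7/4 + d5 = -153/4
  d10 = d1/4 = 11/4
Walk from origin (0, 0):
  seg 1: right by d7 = 28 → (28, 0)
  seg 2: left by d5 = -34 → (62, 0)
  seg 3: up by d9 = -153/4 → (62, -153/4)
  seg 4: left by d4 = 69/5 → (241/5, -153/4)
  seg 5: right by d7 = 28 → (381/5, -153/4)
  seg 6: down by d9 = -153/4 → (381/5, 0)
  seg 7: up by d7 = 28 → (381/5, 28)
  seg 8: down by d1 = 11 → (381/5, 17)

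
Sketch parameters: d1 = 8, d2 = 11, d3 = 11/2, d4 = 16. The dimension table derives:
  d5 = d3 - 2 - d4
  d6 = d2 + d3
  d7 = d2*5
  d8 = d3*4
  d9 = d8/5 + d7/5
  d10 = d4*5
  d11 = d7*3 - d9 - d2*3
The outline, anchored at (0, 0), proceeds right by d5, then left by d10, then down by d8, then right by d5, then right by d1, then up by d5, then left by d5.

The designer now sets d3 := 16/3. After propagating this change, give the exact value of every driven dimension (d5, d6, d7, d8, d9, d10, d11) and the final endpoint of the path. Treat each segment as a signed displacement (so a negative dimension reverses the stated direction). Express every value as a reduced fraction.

d5 = -38/3
d6 = 49/3
d7 = 55
d8 = 64/3
d9 = 229/15
d10 = 80
d11 = 1751/15
endpoint = (-254/3, -34)

Apply edit: d3 := 16/3
  d5 = d3 - 2 - d4 = -38/3
  d6 = d2 + d3 = 49/3
  d7 = d2*5 = 55
  d8 = d3*4 = 64/3
  d9 = d8/5 + d7/5 = 229/15
  d10 = d4*5 = 80
  d11 = d7*3 - d9 - d2*3 = 1751/15
Walk from origin (0, 0):
  seg 1: right by d5 = -38/3 → (-38/3, 0)
  seg 2: left by d10 = 80 → (-278/3, 0)
  seg 3: down by d8 = 64/3 → (-278/3, -64/3)
  seg 4: right by d5 = -38/3 → (-316/3, -64/3)
  seg 5: right by d1 = 8 → (-292/3, -64/3)
  seg 6: up by d5 = -38/3 → (-292/3, -34)
  seg 7: left by d5 = -38/3 → (-254/3, -34)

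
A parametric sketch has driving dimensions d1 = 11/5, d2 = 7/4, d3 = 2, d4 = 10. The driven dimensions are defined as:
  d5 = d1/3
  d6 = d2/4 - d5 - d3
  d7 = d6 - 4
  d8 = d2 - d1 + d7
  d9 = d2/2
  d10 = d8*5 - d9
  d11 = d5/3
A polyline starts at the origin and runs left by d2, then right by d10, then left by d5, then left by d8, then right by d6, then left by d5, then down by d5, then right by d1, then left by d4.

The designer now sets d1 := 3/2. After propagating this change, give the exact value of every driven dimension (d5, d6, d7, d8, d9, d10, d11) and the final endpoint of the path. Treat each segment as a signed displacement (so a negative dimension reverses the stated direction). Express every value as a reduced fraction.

Apply edit: d1 := 3/2
  d5 = d1/3 = 1/2
  d6 = d2/4 - d5 - d3 = -33/16
  d7 = d6 - 4 = -97/16
  d8 = d2 - d1 + d7 = -93/16
  d9 = d2/2 = 7/8
  d10 = d8*5 - d9 = -479/16
  d11 = d5/3 = 1/6
Walk from origin (0, 0):
  seg 1: left by d2 = 7/4 → (-7/4, 0)
  seg 2: right by d10 = -479/16 → (-507/16, 0)
  seg 3: left by d5 = 1/2 → (-515/16, 0)
  seg 4: left by d8 = -93/16 → (-211/8, 0)
  seg 5: right by d6 = -33/16 → (-455/16, 0)
  seg 6: left by d5 = 1/2 → (-463/16, 0)
  seg 7: down by d5 = 1/2 → (-463/16, -1/2)
  seg 8: right by d1 = 3/2 → (-439/16, -1/2)
  seg 9: left by d4 = 10 → (-599/16, -1/2)

d5 = 1/2
d6 = -33/16
d7 = -97/16
d8 = -93/16
d9 = 7/8
d10 = -479/16
d11 = 1/6
endpoint = (-599/16, -1/2)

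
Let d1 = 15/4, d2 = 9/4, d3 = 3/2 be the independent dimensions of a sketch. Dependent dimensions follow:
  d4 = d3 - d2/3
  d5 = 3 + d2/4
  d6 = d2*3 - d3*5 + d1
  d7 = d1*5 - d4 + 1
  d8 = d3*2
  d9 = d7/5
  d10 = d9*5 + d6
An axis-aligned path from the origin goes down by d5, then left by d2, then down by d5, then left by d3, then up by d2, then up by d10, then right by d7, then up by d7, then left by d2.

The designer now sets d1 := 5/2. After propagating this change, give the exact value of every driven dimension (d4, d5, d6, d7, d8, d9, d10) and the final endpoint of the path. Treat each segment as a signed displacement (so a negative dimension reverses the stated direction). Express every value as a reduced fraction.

d4 = 3/4
d5 = 57/16
d6 = 7/4
d7 = 51/4
d8 = 3
d9 = 51/20
d10 = 29/2
endpoint = (27/4, 179/8)

Apply edit: d1 := 5/2
  d4 = d3 - d2/3 = 3/4
  d5 = 3 + d2/4 = 57/16
  d6 = d2*3 - d3*5 + d1 = 7/4
  d7 = d1*5 - d4 + 1 = 51/4
  d8 = d3*2 = 3
  d9 = d7/5 = 51/20
  d10 = d9*5 + d6 = 29/2
Walk from origin (0, 0):
  seg 1: down by d5 = 57/16 → (0, -57/16)
  seg 2: left by d2 = 9/4 → (-9/4, -57/16)
  seg 3: down by d5 = 57/16 → (-9/4, -57/8)
  seg 4: left by d3 = 3/2 → (-15/4, -57/8)
  seg 5: up by d2 = 9/4 → (-15/4, -39/8)
  seg 6: up by d10 = 29/2 → (-15/4, 77/8)
  seg 7: right by d7 = 51/4 → (9, 77/8)
  seg 8: up by d7 = 51/4 → (9, 179/8)
  seg 9: left by d2 = 9/4 → (27/4, 179/8)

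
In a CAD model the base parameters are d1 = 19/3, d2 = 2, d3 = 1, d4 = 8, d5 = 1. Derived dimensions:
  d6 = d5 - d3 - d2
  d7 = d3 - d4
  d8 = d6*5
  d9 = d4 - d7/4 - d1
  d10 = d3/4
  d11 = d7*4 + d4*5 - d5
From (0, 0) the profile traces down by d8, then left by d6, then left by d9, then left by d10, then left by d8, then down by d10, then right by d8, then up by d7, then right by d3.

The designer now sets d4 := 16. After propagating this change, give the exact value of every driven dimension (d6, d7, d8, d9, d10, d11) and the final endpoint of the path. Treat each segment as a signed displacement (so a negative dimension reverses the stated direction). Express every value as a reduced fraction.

d6 = -2
d7 = -15
d8 = -10
d9 = 161/12
d10 = 1/4
d11 = 19
endpoint = (-32/3, -21/4)

Apply edit: d4 := 16
  d6 = d5 - d3 - d2 = -2
  d7 = d3 - d4 = -15
  d8 = d6*5 = -10
  d9 = d4 - d7/4 - d1 = 161/12
  d10 = d3/4 = 1/4
  d11 = d7*4 + d4*5 - d5 = 19
Walk from origin (0, 0):
  seg 1: down by d8 = -10 → (0, 10)
  seg 2: left by d6 = -2 → (2, 10)
  seg 3: left by d9 = 161/12 → (-137/12, 10)
  seg 4: left by d10 = 1/4 → (-35/3, 10)
  seg 5: left by d8 = -10 → (-5/3, 10)
  seg 6: down by d10 = 1/4 → (-5/3, 39/4)
  seg 7: right by d8 = -10 → (-35/3, 39/4)
  seg 8: up by d7 = -15 → (-35/3, -21/4)
  seg 9: right by d3 = 1 → (-32/3, -21/4)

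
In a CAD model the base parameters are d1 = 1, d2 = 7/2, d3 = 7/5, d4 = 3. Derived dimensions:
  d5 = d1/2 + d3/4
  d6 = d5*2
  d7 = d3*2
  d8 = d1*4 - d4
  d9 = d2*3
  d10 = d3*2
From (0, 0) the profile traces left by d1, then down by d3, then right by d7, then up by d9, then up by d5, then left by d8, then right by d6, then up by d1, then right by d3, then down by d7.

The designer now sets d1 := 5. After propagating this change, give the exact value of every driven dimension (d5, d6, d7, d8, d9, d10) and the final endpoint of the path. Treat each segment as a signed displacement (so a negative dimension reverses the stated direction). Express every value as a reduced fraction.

d5 = 57/20
d6 = 57/10
d7 = 14/5
d8 = 17
d9 = 21/2
d10 = 14/5
endpoint = (-121/10, 283/20)

Apply edit: d1 := 5
  d5 = d1/2 + d3/4 = 57/20
  d6 = d5*2 = 57/10
  d7 = d3*2 = 14/5
  d8 = d1*4 - d4 = 17
  d9 = d2*3 = 21/2
  d10 = d3*2 = 14/5
Walk from origin (0, 0):
  seg 1: left by d1 = 5 → (-5, 0)
  seg 2: down by d3 = 7/5 → (-5, -7/5)
  seg 3: right by d7 = 14/5 → (-11/5, -7/5)
  seg 4: up by d9 = 21/2 → (-11/5, 91/10)
  seg 5: up by d5 = 57/20 → (-11/5, 239/20)
  seg 6: left by d8 = 17 → (-96/5, 239/20)
  seg 7: right by d6 = 57/10 → (-27/2, 239/20)
  seg 8: up by d1 = 5 → (-27/2, 339/20)
  seg 9: right by d3 = 7/5 → (-121/10, 339/20)
  seg 10: down by d7 = 14/5 → (-121/10, 283/20)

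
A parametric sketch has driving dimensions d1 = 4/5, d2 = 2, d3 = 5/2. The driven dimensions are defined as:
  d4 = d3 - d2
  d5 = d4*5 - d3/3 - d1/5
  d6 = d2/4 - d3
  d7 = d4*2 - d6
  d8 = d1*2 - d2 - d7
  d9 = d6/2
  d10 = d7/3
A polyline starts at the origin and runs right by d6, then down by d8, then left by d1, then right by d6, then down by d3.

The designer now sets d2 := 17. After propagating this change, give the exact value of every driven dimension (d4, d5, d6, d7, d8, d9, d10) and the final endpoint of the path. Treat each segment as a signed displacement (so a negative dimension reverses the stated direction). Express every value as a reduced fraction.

Apply edit: d2 := 17
  d4 = d3 - d2 = -29/2
  d5 = d4*5 - d3/3 - d1/5 = -5512/75
  d6 = d2/4 - d3 = 7/4
  d7 = d4*2 - d6 = -123/4
  d8 = d1*2 - d2 - d7 = 307/20
  d9 = d6/2 = 7/8
  d10 = d7/3 = -41/4
Walk from origin (0, 0):
  seg 1: right by d6 = 7/4 → (7/4, 0)
  seg 2: down by d8 = 307/20 → (7/4, -307/20)
  seg 3: left by d1 = 4/5 → (19/20, -307/20)
  seg 4: right by d6 = 7/4 → (27/10, -307/20)
  seg 5: down by d3 = 5/2 → (27/10, -357/20)

d4 = -29/2
d5 = -5512/75
d6 = 7/4
d7 = -123/4
d8 = 307/20
d9 = 7/8
d10 = -41/4
endpoint = (27/10, -357/20)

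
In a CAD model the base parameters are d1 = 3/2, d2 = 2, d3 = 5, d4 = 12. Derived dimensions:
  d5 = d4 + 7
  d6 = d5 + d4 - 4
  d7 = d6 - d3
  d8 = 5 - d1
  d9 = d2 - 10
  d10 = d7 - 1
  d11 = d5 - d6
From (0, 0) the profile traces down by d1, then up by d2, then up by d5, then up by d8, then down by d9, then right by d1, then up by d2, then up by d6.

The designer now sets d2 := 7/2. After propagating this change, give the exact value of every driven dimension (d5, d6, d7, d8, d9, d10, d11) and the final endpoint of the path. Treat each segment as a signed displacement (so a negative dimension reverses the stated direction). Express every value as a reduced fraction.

Apply edit: d2 := 7/2
  d5 = d4 + 7 = 19
  d6 = d5 + d4 - 4 = 27
  d7 = d6 - d3 = 22
  d8 = 5 - d1 = 7/2
  d9 = d2 - 10 = -13/2
  d10 = d7 - 1 = 21
  d11 = d5 - d6 = -8
Walk from origin (0, 0):
  seg 1: down by d1 = 3/2 → (0, -3/2)
  seg 2: up by d2 = 7/2 → (0, 2)
  seg 3: up by d5 = 19 → (0, 21)
  seg 4: up by d8 = 7/2 → (0, 49/2)
  seg 5: down by d9 = -13/2 → (0, 31)
  seg 6: right by d1 = 3/2 → (3/2, 31)
  seg 7: up by d2 = 7/2 → (3/2, 69/2)
  seg 8: up by d6 = 27 → (3/2, 123/2)

d5 = 19
d6 = 27
d7 = 22
d8 = 7/2
d9 = -13/2
d10 = 21
d11 = -8
endpoint = (3/2, 123/2)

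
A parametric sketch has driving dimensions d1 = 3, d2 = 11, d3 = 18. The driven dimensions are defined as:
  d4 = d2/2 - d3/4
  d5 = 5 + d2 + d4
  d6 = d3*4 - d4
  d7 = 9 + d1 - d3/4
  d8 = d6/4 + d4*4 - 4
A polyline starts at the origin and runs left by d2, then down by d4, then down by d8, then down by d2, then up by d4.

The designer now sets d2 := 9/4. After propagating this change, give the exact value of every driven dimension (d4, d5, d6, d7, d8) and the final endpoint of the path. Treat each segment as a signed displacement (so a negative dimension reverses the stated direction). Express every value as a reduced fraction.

d4 = -27/8
d5 = 31/8
d6 = 603/8
d7 = 15/2
d8 = 43/32
endpoint = (-9/4, -115/32)

Apply edit: d2 := 9/4
  d4 = d2/2 - d3/4 = -27/8
  d5 = 5 + d2 + d4 = 31/8
  d6 = d3*4 - d4 = 603/8
  d7 = 9 + d1 - d3/4 = 15/2
  d8 = d6/4 + d4*4 - 4 = 43/32
Walk from origin (0, 0):
  seg 1: left by d2 = 9/4 → (-9/4, 0)
  seg 2: down by d4 = -27/8 → (-9/4, 27/8)
  seg 3: down by d8 = 43/32 → (-9/4, 65/32)
  seg 4: down by d2 = 9/4 → (-9/4, -7/32)
  seg 5: up by d4 = -27/8 → (-9/4, -115/32)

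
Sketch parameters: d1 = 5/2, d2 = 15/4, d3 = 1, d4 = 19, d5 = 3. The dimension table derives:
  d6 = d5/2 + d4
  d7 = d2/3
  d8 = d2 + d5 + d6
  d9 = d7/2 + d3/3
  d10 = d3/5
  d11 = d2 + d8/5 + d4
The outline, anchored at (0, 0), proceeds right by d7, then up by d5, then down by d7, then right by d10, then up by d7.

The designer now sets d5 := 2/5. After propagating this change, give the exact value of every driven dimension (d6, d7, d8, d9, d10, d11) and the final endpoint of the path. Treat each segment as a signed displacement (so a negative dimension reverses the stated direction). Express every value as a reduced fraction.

d6 = 96/5
d7 = 5/4
d8 = 467/20
d9 = 23/24
d10 = 1/5
d11 = 1371/50
endpoint = (29/20, 2/5)

Apply edit: d5 := 2/5
  d6 = d5/2 + d4 = 96/5
  d7 = d2/3 = 5/4
  d8 = d2 + d5 + d6 = 467/20
  d9 = d7/2 + d3/3 = 23/24
  d10 = d3/5 = 1/5
  d11 = d2 + d8/5 + d4 = 1371/50
Walk from origin (0, 0):
  seg 1: right by d7 = 5/4 → (5/4, 0)
  seg 2: up by d5 = 2/5 → (5/4, 2/5)
  seg 3: down by d7 = 5/4 → (5/4, -17/20)
  seg 4: right by d10 = 1/5 → (29/20, -17/20)
  seg 5: up by d7 = 5/4 → (29/20, 2/5)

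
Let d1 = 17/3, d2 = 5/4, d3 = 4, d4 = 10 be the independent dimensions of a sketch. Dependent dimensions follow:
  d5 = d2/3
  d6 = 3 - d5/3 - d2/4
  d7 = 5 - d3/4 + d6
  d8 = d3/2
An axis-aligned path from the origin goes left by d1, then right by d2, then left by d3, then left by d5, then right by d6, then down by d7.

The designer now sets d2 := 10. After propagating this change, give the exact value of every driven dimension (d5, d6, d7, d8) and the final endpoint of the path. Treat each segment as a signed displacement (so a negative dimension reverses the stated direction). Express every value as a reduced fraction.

d5 = 10/3
d6 = -11/18
d7 = 61/18
d8 = 2
endpoint = (-65/18, -61/18)

Apply edit: d2 := 10
  d5 = d2/3 = 10/3
  d6 = 3 - d5/3 - d2/4 = -11/18
  d7 = 5 - d3/4 + d6 = 61/18
  d8 = d3/2 = 2
Walk from origin (0, 0):
  seg 1: left by d1 = 17/3 → (-17/3, 0)
  seg 2: right by d2 = 10 → (13/3, 0)
  seg 3: left by d3 = 4 → (1/3, 0)
  seg 4: left by d5 = 10/3 → (-3, 0)
  seg 5: right by d6 = -11/18 → (-65/18, 0)
  seg 6: down by d7 = 61/18 → (-65/18, -61/18)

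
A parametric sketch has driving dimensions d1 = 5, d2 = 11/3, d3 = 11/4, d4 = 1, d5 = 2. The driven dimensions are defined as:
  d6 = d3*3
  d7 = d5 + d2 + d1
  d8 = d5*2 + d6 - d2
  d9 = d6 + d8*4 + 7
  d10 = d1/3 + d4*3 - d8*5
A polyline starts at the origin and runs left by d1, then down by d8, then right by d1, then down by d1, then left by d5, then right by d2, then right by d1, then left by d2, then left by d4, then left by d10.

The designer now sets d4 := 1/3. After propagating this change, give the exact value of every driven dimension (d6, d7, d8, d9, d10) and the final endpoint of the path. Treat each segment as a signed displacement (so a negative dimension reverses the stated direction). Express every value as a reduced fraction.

Apply edit: d4 := 1/3
  d6 = d3*3 = 33/4
  d7 = d5 + d2 + d1 = 32/3
  d8 = d5*2 + d6 - d2 = 103/12
  d9 = d6 + d8*4 + 7 = 595/12
  d10 = d1/3 + d4*3 - d8*5 = -161/4
Walk from origin (0, 0):
  seg 1: left by d1 = 5 → (-5, 0)
  seg 2: down by d8 = 103/12 → (-5, -103/12)
  seg 3: right by d1 = 5 → (0, -103/12)
  seg 4: down by d1 = 5 → (0, -163/12)
  seg 5: left by d5 = 2 → (-2, -163/12)
  seg 6: right by d2 = 11/3 → (5/3, -163/12)
  seg 7: right by d1 = 5 → (20/3, -163/12)
  seg 8: left by d2 = 11/3 → (3, -163/12)
  seg 9: left by d4 = 1/3 → (8/3, -163/12)
  seg 10: left by d10 = -161/4 → (515/12, -163/12)

d6 = 33/4
d7 = 32/3
d8 = 103/12
d9 = 595/12
d10 = -161/4
endpoint = (515/12, -163/12)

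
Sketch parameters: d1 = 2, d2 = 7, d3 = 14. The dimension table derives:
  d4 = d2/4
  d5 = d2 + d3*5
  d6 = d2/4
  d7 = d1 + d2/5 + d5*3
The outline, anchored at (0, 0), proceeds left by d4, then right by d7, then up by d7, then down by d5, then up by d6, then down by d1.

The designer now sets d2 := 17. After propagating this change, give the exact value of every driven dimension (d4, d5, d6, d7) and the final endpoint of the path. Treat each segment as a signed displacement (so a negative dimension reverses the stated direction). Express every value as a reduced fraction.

d4 = 17/4
d5 = 87
d6 = 17/4
d7 = 1332/5
endpoint = (5243/20, 3633/20)

Apply edit: d2 := 17
  d4 = d2/4 = 17/4
  d5 = d2 + d3*5 = 87
  d6 = d2/4 = 17/4
  d7 = d1 + d2/5 + d5*3 = 1332/5
Walk from origin (0, 0):
  seg 1: left by d4 = 17/4 → (-17/4, 0)
  seg 2: right by d7 = 1332/5 → (5243/20, 0)
  seg 3: up by d7 = 1332/5 → (5243/20, 1332/5)
  seg 4: down by d5 = 87 → (5243/20, 897/5)
  seg 5: up by d6 = 17/4 → (5243/20, 3673/20)
  seg 6: down by d1 = 2 → (5243/20, 3633/20)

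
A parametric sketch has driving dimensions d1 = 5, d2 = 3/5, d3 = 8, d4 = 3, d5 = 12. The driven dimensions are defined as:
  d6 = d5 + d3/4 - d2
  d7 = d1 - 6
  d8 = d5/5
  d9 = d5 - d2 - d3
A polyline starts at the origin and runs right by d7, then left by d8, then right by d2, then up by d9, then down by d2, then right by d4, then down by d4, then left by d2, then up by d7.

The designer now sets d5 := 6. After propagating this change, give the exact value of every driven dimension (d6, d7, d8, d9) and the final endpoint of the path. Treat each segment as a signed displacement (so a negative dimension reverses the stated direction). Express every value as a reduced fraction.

Apply edit: d5 := 6
  d6 = d5 + d3/4 - d2 = 37/5
  d7 = d1 - 6 = -1
  d8 = d5/5 = 6/5
  d9 = d5 - d2 - d3 = -13/5
Walk from origin (0, 0):
  seg 1: right by d7 = -1 → (-1, 0)
  seg 2: left by d8 = 6/5 → (-11/5, 0)
  seg 3: right by d2 = 3/5 → (-8/5, 0)
  seg 4: up by d9 = -13/5 → (-8/5, -13/5)
  seg 5: down by d2 = 3/5 → (-8/5, -16/5)
  seg 6: right by d4 = 3 → (7/5, -16/5)
  seg 7: down by d4 = 3 → (7/5, -31/5)
  seg 8: left by d2 = 3/5 → (4/5, -31/5)
  seg 9: up by d7 = -1 → (4/5, -36/5)

d6 = 37/5
d7 = -1
d8 = 6/5
d9 = -13/5
endpoint = (4/5, -36/5)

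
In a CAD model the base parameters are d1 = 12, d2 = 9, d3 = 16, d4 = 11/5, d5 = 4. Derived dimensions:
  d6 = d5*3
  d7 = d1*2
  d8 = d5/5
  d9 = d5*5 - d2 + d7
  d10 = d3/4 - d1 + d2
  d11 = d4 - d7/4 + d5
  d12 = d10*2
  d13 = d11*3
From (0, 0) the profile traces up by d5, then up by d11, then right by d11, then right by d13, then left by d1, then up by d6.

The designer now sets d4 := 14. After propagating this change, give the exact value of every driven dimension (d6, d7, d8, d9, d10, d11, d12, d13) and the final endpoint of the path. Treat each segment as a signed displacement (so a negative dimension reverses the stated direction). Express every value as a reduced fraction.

Apply edit: d4 := 14
  d6 = d5*3 = 12
  d7 = d1*2 = 24
  d8 = d5/5 = 4/5
  d9 = d5*5 - d2 + d7 = 35
  d10 = d3/4 - d1 + d2 = 1
  d11 = d4 - d7/4 + d5 = 12
  d12 = d10*2 = 2
  d13 = d11*3 = 36
Walk from origin (0, 0):
  seg 1: up by d5 = 4 → (0, 4)
  seg 2: up by d11 = 12 → (0, 16)
  seg 3: right by d11 = 12 → (12, 16)
  seg 4: right by d13 = 36 → (48, 16)
  seg 5: left by d1 = 12 → (36, 16)
  seg 6: up by d6 = 12 → (36, 28)

d6 = 12
d7 = 24
d8 = 4/5
d9 = 35
d10 = 1
d11 = 12
d12 = 2
d13 = 36
endpoint = (36, 28)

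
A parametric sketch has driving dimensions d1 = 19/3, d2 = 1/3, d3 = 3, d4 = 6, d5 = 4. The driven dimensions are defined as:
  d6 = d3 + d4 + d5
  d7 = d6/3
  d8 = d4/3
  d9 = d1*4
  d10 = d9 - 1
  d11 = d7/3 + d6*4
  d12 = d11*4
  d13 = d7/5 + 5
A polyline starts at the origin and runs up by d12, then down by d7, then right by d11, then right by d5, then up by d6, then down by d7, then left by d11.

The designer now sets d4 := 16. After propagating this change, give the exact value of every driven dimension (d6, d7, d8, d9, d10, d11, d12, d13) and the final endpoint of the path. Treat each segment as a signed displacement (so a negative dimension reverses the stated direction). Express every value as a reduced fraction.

Apply edit: d4 := 16
  d6 = d3 + d4 + d5 = 23
  d7 = d6/3 = 23/3
  d8 = d4/3 = 16/3
  d9 = d1*4 = 76/3
  d10 = d9 - 1 = 73/3
  d11 = d7/3 + d6*4 = 851/9
  d12 = d11*4 = 3404/9
  d13 = d7/5 + 5 = 98/15
Walk from origin (0, 0):
  seg 1: up by d12 = 3404/9 → (0, 3404/9)
  seg 2: down by d7 = 23/3 → (0, 3335/9)
  seg 3: right by d11 = 851/9 → (851/9, 3335/9)
  seg 4: right by d5 = 4 → (887/9, 3335/9)
  seg 5: up by d6 = 23 → (887/9, 3542/9)
  seg 6: down by d7 = 23/3 → (887/9, 3473/9)
  seg 7: left by d11 = 851/9 → (4, 3473/9)

d6 = 23
d7 = 23/3
d8 = 16/3
d9 = 76/3
d10 = 73/3
d11 = 851/9
d12 = 3404/9
d13 = 98/15
endpoint = (4, 3473/9)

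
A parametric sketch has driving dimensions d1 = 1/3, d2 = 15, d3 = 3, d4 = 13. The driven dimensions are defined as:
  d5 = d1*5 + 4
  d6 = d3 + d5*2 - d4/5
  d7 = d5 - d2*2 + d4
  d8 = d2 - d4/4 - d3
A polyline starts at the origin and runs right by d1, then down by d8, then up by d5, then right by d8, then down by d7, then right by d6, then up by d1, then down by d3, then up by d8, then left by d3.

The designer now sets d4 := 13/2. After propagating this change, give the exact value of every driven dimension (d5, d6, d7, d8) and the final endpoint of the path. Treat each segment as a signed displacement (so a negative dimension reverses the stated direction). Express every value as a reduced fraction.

d5 = 17/3
d6 = 391/30
d7 = -107/6
d8 = 83/8
endpoint = (2489/120, 125/6)

Apply edit: d4 := 13/2
  d5 = d1*5 + 4 = 17/3
  d6 = d3 + d5*2 - d4/5 = 391/30
  d7 = d5 - d2*2 + d4 = -107/6
  d8 = d2 - d4/4 - d3 = 83/8
Walk from origin (0, 0):
  seg 1: right by d1 = 1/3 → (1/3, 0)
  seg 2: down by d8 = 83/8 → (1/3, -83/8)
  seg 3: up by d5 = 17/3 → (1/3, -113/24)
  seg 4: right by d8 = 83/8 → (257/24, -113/24)
  seg 5: down by d7 = -107/6 → (257/24, 105/8)
  seg 6: right by d6 = 391/30 → (2849/120, 105/8)
  seg 7: up by d1 = 1/3 → (2849/120, 323/24)
  seg 8: down by d3 = 3 → (2849/120, 251/24)
  seg 9: up by d8 = 83/8 → (2849/120, 125/6)
  seg 10: left by d3 = 3 → (2489/120, 125/6)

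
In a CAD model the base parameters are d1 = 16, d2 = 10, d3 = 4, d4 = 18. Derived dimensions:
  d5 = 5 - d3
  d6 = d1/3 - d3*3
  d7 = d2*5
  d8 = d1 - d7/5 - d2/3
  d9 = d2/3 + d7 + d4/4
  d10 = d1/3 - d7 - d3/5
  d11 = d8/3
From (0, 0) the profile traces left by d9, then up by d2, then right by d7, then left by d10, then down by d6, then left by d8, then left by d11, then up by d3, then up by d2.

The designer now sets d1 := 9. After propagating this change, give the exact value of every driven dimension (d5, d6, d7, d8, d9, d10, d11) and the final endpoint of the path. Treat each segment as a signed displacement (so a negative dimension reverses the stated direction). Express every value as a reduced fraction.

d5 = 1
d6 = -9
d7 = 50
d8 = -13/3
d9 = 347/6
d10 = -239/5
d11 = -13/9
endpoint = (4117/90, 33)

Apply edit: d1 := 9
  d5 = 5 - d3 = 1
  d6 = d1/3 - d3*3 = -9
  d7 = d2*5 = 50
  d8 = d1 - d7/5 - d2/3 = -13/3
  d9 = d2/3 + d7 + d4/4 = 347/6
  d10 = d1/3 - d7 - d3/5 = -239/5
  d11 = d8/3 = -13/9
Walk from origin (0, 0):
  seg 1: left by d9 = 347/6 → (-347/6, 0)
  seg 2: up by d2 = 10 → (-347/6, 10)
  seg 3: right by d7 = 50 → (-47/6, 10)
  seg 4: left by d10 = -239/5 → (1199/30, 10)
  seg 5: down by d6 = -9 → (1199/30, 19)
  seg 6: left by d8 = -13/3 → (443/10, 19)
  seg 7: left by d11 = -13/9 → (4117/90, 19)
  seg 8: up by d3 = 4 → (4117/90, 23)
  seg 9: up by d2 = 10 → (4117/90, 33)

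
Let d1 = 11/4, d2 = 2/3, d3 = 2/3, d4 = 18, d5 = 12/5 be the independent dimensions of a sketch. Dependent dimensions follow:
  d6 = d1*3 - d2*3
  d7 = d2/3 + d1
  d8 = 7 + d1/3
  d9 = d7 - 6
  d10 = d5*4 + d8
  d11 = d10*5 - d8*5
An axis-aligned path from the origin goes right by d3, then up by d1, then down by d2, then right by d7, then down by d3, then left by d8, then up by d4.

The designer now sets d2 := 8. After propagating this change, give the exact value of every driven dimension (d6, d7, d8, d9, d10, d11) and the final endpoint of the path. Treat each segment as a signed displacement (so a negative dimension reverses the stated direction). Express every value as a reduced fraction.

Apply edit: d2 := 8
  d6 = d1*3 - d2*3 = -63/4
  d7 = d2/3 + d1 = 65/12
  d8 = 7 + d1/3 = 95/12
  d9 = d7 - 6 = -7/12
  d10 = d5*4 + d8 = 1051/60
  d11 = d10*5 - d8*5 = 48
Walk from origin (0, 0):
  seg 1: right by d3 = 2/3 → (2/3, 0)
  seg 2: up by d1 = 11/4 → (2/3, 11/4)
  seg 3: down by d2 = 8 → (2/3, -21/4)
  seg 4: right by d7 = 65/12 → (73/12, -21/4)
  seg 5: down by d3 = 2/3 → (73/12, -71/12)
  seg 6: left by d8 = 95/12 → (-11/6, -71/12)
  seg 7: up by d4 = 18 → (-11/6, 145/12)

d6 = -63/4
d7 = 65/12
d8 = 95/12
d9 = -7/12
d10 = 1051/60
d11 = 48
endpoint = (-11/6, 145/12)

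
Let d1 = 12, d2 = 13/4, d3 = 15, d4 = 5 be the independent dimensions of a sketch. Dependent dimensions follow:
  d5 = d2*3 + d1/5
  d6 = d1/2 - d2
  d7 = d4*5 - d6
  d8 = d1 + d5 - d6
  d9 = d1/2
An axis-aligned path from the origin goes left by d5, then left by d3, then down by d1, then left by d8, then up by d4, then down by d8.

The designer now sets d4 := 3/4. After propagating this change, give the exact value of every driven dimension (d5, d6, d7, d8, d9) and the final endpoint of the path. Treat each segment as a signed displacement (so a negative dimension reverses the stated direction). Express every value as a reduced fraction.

Apply edit: d4 := 3/4
  d5 = d2*3 + d1/5 = 243/20
  d6 = d1/2 - d2 = 11/4
  d7 = d4*5 - d6 = 1
  d8 = d1 + d5 - d6 = 107/5
  d9 = d1/2 = 6
Walk from origin (0, 0):
  seg 1: left by d5 = 243/20 → (-243/20, 0)
  seg 2: left by d3 = 15 → (-543/20, 0)
  seg 3: down by d1 = 12 → (-543/20, -12)
  seg 4: left by d8 = 107/5 → (-971/20, -12)
  seg 5: up by d4 = 3/4 → (-971/20, -45/4)
  seg 6: down by d8 = 107/5 → (-971/20, -653/20)

d5 = 243/20
d6 = 11/4
d7 = 1
d8 = 107/5
d9 = 6
endpoint = (-971/20, -653/20)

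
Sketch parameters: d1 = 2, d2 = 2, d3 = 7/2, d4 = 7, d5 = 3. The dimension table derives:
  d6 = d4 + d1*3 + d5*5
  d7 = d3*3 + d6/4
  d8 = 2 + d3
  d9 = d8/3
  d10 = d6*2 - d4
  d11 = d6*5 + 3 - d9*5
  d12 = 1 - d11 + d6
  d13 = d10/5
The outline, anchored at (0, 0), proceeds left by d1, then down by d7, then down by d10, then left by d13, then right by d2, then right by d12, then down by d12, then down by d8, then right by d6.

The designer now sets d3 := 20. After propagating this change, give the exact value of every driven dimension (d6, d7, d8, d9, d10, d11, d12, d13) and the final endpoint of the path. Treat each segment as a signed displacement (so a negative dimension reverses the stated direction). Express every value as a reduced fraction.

Apply edit: d3 := 20
  d6 = d4 + d1*3 + d5*5 = 28
  d7 = d3*3 + d6/4 = 67
  d8 = 2 + d3 = 22
  d9 = d8/3 = 22/3
  d10 = d6*2 - d4 = 49
  d11 = d6*5 + 3 - d9*5 = 319/3
  d12 = 1 - d11 + d6 = -232/3
  d13 = d10/5 = 49/5
Walk from origin (0, 0):
  seg 1: left by d1 = 2 → (-2, 0)
  seg 2: down by d7 = 67 → (-2, -67)
  seg 3: down by d10 = 49 → (-2, -116)
  seg 4: left by d13 = 49/5 → (-59/5, -116)
  seg 5: right by d2 = 2 → (-49/5, -116)
  seg 6: right by d12 = -232/3 → (-1307/15, -116)
  seg 7: down by d12 = -232/3 → (-1307/15, -116/3)
  seg 8: down by d8 = 22 → (-1307/15, -182/3)
  seg 9: right by d6 = 28 → (-887/15, -182/3)

d6 = 28
d7 = 67
d8 = 22
d9 = 22/3
d10 = 49
d11 = 319/3
d12 = -232/3
d13 = 49/5
endpoint = (-887/15, -182/3)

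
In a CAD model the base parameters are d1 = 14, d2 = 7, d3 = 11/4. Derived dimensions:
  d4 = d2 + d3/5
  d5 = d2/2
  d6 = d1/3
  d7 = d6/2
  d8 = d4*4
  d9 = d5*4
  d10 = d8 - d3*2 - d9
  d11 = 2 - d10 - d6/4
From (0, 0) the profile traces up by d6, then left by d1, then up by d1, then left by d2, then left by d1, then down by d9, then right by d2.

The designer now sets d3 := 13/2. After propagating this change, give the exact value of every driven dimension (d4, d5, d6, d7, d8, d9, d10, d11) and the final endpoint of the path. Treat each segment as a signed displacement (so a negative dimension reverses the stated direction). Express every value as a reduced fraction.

Apply edit: d3 := 13/2
  d4 = d2 + d3/5 = 83/10
  d5 = d2/2 = 7/2
  d6 = d1/3 = 14/3
  d7 = d6/2 = 7/3
  d8 = d4*4 = 166/5
  d9 = d5*4 = 14
  d10 = d8 - d3*2 - d9 = 31/5
  d11 = 2 - d10 - d6/4 = -161/30
Walk from origin (0, 0):
  seg 1: up by d6 = 14/3 → (0, 14/3)
  seg 2: left by d1 = 14 → (-14, 14/3)
  seg 3: up by d1 = 14 → (-14, 56/3)
  seg 4: left by d2 = 7 → (-21, 56/3)
  seg 5: left by d1 = 14 → (-35, 56/3)
  seg 6: down by d9 = 14 → (-35, 14/3)
  seg 7: right by d2 = 7 → (-28, 14/3)

d4 = 83/10
d5 = 7/2
d6 = 14/3
d7 = 7/3
d8 = 166/5
d9 = 14
d10 = 31/5
d11 = -161/30
endpoint = (-28, 14/3)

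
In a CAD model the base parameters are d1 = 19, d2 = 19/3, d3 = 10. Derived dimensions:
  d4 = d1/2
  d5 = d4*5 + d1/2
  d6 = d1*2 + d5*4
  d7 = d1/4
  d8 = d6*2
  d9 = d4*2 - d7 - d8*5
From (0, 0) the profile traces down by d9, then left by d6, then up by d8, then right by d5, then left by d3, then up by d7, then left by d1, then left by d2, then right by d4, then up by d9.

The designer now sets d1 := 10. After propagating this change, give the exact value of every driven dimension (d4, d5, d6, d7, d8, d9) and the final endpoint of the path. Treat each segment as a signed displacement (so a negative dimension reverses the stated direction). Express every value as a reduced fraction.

Apply edit: d1 := 10
  d4 = d1/2 = 5
  d5 = d4*5 + d1/2 = 30
  d6 = d1*2 + d5*4 = 140
  d7 = d1/4 = 5/2
  d8 = d6*2 = 280
  d9 = d4*2 - d7 - d8*5 = -2785/2
Walk from origin (0, 0):
  seg 1: down by d9 = -2785/2 → (0, 2785/2)
  seg 2: left by d6 = 140 → (-140, 2785/2)
  seg 3: up by d8 = 280 → (-140, 3345/2)
  seg 4: right by d5 = 30 → (-110, 3345/2)
  seg 5: left by d3 = 10 → (-120, 3345/2)
  seg 6: up by d7 = 5/2 → (-120, 1675)
  seg 7: left by d1 = 10 → (-130, 1675)
  seg 8: left by d2 = 19/3 → (-409/3, 1675)
  seg 9: right by d4 = 5 → (-394/3, 1675)
  seg 10: up by d9 = -2785/2 → (-394/3, 565/2)

d4 = 5
d5 = 30
d6 = 140
d7 = 5/2
d8 = 280
d9 = -2785/2
endpoint = (-394/3, 565/2)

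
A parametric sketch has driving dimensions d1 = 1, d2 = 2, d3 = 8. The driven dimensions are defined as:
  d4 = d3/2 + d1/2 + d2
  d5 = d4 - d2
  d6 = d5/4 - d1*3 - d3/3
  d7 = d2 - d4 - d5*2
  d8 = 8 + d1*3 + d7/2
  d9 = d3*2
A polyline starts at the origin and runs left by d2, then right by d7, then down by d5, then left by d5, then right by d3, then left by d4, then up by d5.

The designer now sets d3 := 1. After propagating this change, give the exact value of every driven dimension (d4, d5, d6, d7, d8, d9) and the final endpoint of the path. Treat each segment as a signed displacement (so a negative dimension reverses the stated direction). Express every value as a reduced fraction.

Apply edit: d3 := 1
  d4 = d3/2 + d1/2 + d2 = 3
  d5 = d4 - d2 = 1
  d6 = d5/4 - d1*3 - d3/3 = -37/12
  d7 = d2 - d4 - d5*2 = -3
  d8 = 8 + d1*3 + d7/2 = 19/2
  d9 = d3*2 = 2
Walk from origin (0, 0):
  seg 1: left by d2 = 2 → (-2, 0)
  seg 2: right by d7 = -3 → (-5, 0)
  seg 3: down by d5 = 1 → (-5, -1)
  seg 4: left by d5 = 1 → (-6, -1)
  seg 5: right by d3 = 1 → (-5, -1)
  seg 6: left by d4 = 3 → (-8, -1)
  seg 7: up by d5 = 1 → (-8, 0)

d4 = 3
d5 = 1
d6 = -37/12
d7 = -3
d8 = 19/2
d9 = 2
endpoint = (-8, 0)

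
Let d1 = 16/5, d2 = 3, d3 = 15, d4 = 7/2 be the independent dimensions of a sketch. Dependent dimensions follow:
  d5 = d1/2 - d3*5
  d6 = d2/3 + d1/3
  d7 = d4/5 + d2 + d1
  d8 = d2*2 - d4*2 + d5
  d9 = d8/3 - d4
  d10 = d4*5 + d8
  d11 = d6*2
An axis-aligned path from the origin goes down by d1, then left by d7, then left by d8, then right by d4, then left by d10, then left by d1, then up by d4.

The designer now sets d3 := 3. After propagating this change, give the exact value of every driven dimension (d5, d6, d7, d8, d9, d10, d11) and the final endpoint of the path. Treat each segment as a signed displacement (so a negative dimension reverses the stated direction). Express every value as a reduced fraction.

d5 = -67/5
d6 = 31/15
d7 = 69/10
d8 = -72/5
d9 = -83/10
d10 = 31/10
d11 = 62/15
endpoint = (47/10, 3/10)

Apply edit: d3 := 3
  d5 = d1/2 - d3*5 = -67/5
  d6 = d2/3 + d1/3 = 31/15
  d7 = d4/5 + d2 + d1 = 69/10
  d8 = d2*2 - d4*2 + d5 = -72/5
  d9 = d8/3 - d4 = -83/10
  d10 = d4*5 + d8 = 31/10
  d11 = d6*2 = 62/15
Walk from origin (0, 0):
  seg 1: down by d1 = 16/5 → (0, -16/5)
  seg 2: left by d7 = 69/10 → (-69/10, -16/5)
  seg 3: left by d8 = -72/5 → (15/2, -16/5)
  seg 4: right by d4 = 7/2 → (11, -16/5)
  seg 5: left by d10 = 31/10 → (79/10, -16/5)
  seg 6: left by d1 = 16/5 → (47/10, -16/5)
  seg 7: up by d4 = 7/2 → (47/10, 3/10)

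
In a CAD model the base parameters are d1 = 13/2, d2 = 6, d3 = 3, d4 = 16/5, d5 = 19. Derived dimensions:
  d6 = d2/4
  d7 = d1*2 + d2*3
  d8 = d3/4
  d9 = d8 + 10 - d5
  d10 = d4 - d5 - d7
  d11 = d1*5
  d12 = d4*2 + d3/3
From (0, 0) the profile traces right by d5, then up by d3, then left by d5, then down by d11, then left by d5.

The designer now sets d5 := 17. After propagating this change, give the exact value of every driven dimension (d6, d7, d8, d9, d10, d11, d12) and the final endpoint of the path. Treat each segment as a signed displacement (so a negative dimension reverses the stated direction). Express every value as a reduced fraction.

Apply edit: d5 := 17
  d6 = d2/4 = 3/2
  d7 = d1*2 + d2*3 = 31
  d8 = d3/4 = 3/4
  d9 = d8 + 10 - d5 = -25/4
  d10 = d4 - d5 - d7 = -224/5
  d11 = d1*5 = 65/2
  d12 = d4*2 + d3/3 = 37/5
Walk from origin (0, 0):
  seg 1: right by d5 = 17 → (17, 0)
  seg 2: up by d3 = 3 → (17, 3)
  seg 3: left by d5 = 17 → (0, 3)
  seg 4: down by d11 = 65/2 → (0, -59/2)
  seg 5: left by d5 = 17 → (-17, -59/2)

d6 = 3/2
d7 = 31
d8 = 3/4
d9 = -25/4
d10 = -224/5
d11 = 65/2
d12 = 37/5
endpoint = (-17, -59/2)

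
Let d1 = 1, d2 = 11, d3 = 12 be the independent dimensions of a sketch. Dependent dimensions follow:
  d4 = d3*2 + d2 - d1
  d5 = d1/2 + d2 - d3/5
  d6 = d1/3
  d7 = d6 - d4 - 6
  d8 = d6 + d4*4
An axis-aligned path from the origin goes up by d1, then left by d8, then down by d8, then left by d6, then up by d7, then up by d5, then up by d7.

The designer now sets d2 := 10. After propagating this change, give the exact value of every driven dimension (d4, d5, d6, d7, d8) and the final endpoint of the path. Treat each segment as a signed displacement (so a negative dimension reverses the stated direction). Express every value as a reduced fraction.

Apply edit: d2 := 10
  d4 = d3*2 + d2 - d1 = 33
  d5 = d1/2 + d2 - d3/5 = 81/10
  d6 = d1/3 = 1/3
  d7 = d6 - d4 - 6 = -116/3
  d8 = d6 + d4*4 = 397/3
Walk from origin (0, 0):
  seg 1: up by d1 = 1 → (0, 1)
  seg 2: left by d8 = 397/3 → (-397/3, 1)
  seg 3: down by d8 = 397/3 → (-397/3, -394/3)
  seg 4: left by d6 = 1/3 → (-398/3, -394/3)
  seg 5: up by d7 = -116/3 → (-398/3, -170)
  seg 6: up by d5 = 81/10 → (-398/3, -1619/10)
  seg 7: up by d7 = -116/3 → (-398/3, -6017/30)

d4 = 33
d5 = 81/10
d6 = 1/3
d7 = -116/3
d8 = 397/3
endpoint = (-398/3, -6017/30)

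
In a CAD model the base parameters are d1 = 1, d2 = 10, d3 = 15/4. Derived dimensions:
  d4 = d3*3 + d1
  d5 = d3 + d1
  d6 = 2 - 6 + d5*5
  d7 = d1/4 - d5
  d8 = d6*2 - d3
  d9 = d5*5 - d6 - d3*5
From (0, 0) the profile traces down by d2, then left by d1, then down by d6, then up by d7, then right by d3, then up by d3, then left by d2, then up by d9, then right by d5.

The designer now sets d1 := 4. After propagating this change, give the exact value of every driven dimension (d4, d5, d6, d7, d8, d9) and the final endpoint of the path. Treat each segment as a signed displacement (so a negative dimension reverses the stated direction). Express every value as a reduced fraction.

d4 = 61/4
d5 = 31/4
d6 = 139/4
d7 = -27/4
d8 = 263/4
d9 = -59/4
endpoint = (-5/2, -125/2)

Apply edit: d1 := 4
  d4 = d3*3 + d1 = 61/4
  d5 = d3 + d1 = 31/4
  d6 = 2 - 6 + d5*5 = 139/4
  d7 = d1/4 - d5 = -27/4
  d8 = d6*2 - d3 = 263/4
  d9 = d5*5 - d6 - d3*5 = -59/4
Walk from origin (0, 0):
  seg 1: down by d2 = 10 → (0, -10)
  seg 2: left by d1 = 4 → (-4, -10)
  seg 3: down by d6 = 139/4 → (-4, -179/4)
  seg 4: up by d7 = -27/4 → (-4, -103/2)
  seg 5: right by d3 = 15/4 → (-1/4, -103/2)
  seg 6: up by d3 = 15/4 → (-1/4, -191/4)
  seg 7: left by d2 = 10 → (-41/4, -191/4)
  seg 8: up by d9 = -59/4 → (-41/4, -125/2)
  seg 9: right by d5 = 31/4 → (-5/2, -125/2)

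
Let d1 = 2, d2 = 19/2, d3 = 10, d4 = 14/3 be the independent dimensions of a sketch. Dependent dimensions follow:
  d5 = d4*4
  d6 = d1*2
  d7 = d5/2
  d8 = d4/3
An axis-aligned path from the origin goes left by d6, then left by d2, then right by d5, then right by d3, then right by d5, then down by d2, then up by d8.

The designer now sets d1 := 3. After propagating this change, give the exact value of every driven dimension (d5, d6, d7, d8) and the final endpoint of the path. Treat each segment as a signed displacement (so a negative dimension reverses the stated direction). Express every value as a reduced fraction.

d5 = 56/3
d6 = 6
d7 = 28/3
d8 = 14/9
endpoint = (191/6, -143/18)

Apply edit: d1 := 3
  d5 = d4*4 = 56/3
  d6 = d1*2 = 6
  d7 = d5/2 = 28/3
  d8 = d4/3 = 14/9
Walk from origin (0, 0):
  seg 1: left by d6 = 6 → (-6, 0)
  seg 2: left by d2 = 19/2 → (-31/2, 0)
  seg 3: right by d5 = 56/3 → (19/6, 0)
  seg 4: right by d3 = 10 → (79/6, 0)
  seg 5: right by d5 = 56/3 → (191/6, 0)
  seg 6: down by d2 = 19/2 → (191/6, -19/2)
  seg 7: up by d8 = 14/9 → (191/6, -143/18)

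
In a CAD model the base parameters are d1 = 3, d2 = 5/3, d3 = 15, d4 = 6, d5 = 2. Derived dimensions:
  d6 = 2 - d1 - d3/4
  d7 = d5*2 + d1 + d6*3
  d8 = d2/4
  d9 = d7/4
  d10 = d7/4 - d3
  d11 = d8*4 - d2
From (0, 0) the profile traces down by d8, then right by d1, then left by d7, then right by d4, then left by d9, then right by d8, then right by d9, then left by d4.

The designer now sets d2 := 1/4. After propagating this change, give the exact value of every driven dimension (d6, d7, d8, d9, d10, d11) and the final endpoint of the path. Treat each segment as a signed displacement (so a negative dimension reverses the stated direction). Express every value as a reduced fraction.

d6 = -19/4
d7 = -29/4
d8 = 1/16
d9 = -29/16
d10 = -269/16
d11 = 0
endpoint = (165/16, -1/16)

Apply edit: d2 := 1/4
  d6 = 2 - d1 - d3/4 = -19/4
  d7 = d5*2 + d1 + d6*3 = -29/4
  d8 = d2/4 = 1/16
  d9 = d7/4 = -29/16
  d10 = d7/4 - d3 = -269/16
  d11 = d8*4 - d2 = 0
Walk from origin (0, 0):
  seg 1: down by d8 = 1/16 → (0, -1/16)
  seg 2: right by d1 = 3 → (3, -1/16)
  seg 3: left by d7 = -29/4 → (41/4, -1/16)
  seg 4: right by d4 = 6 → (65/4, -1/16)
  seg 5: left by d9 = -29/16 → (289/16, -1/16)
  seg 6: right by d8 = 1/16 → (145/8, -1/16)
  seg 7: right by d9 = -29/16 → (261/16, -1/16)
  seg 8: left by d4 = 6 → (165/16, -1/16)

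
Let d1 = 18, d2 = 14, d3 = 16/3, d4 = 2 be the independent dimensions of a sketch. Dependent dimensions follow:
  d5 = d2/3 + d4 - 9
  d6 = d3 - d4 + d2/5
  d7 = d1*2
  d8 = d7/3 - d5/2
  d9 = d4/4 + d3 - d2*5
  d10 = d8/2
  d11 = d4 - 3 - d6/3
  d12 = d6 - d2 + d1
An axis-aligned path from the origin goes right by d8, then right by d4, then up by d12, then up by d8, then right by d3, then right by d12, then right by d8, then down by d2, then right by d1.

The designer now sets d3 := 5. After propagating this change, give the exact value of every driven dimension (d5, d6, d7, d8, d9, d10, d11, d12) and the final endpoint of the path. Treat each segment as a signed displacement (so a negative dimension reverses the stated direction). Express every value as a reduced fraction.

d5 = -7/3
d6 = 29/5
d7 = 36
d8 = 79/6
d9 = -129/2
d10 = 79/12
d11 = -44/15
d12 = 49/5
endpoint = (917/15, 269/30)

Apply edit: d3 := 5
  d5 = d2/3 + d4 - 9 = -7/3
  d6 = d3 - d4 + d2/5 = 29/5
  d7 = d1*2 = 36
  d8 = d7/3 - d5/2 = 79/6
  d9 = d4/4 + d3 - d2*5 = -129/2
  d10 = d8/2 = 79/12
  d11 = d4 - 3 - d6/3 = -44/15
  d12 = d6 - d2 + d1 = 49/5
Walk from origin (0, 0):
  seg 1: right by d8 = 79/6 → (79/6, 0)
  seg 2: right by d4 = 2 → (91/6, 0)
  seg 3: up by d12 = 49/5 → (91/6, 49/5)
  seg 4: up by d8 = 79/6 → (91/6, 689/30)
  seg 5: right by d3 = 5 → (121/6, 689/30)
  seg 6: right by d12 = 49/5 → (899/30, 689/30)
  seg 7: right by d8 = 79/6 → (647/15, 689/30)
  seg 8: down by d2 = 14 → (647/15, 269/30)
  seg 9: right by d1 = 18 → (917/15, 269/30)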